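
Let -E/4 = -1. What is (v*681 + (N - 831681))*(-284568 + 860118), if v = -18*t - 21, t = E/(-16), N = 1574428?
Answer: 421020868275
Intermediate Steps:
E = 4 (E = -4*(-1) = 4)
t = -¼ (t = 4/(-16) = 4*(-1/16) = -¼ ≈ -0.25000)
v = -33/2 (v = -18*(-¼) - 21 = 9/2 - 21 = -33/2 ≈ -16.500)
(v*681 + (N - 831681))*(-284568 + 860118) = (-33/2*681 + (1574428 - 831681))*(-284568 + 860118) = (-22473/2 + 742747)*575550 = (1463021/2)*575550 = 421020868275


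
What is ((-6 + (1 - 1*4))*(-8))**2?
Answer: 5184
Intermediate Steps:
((-6 + (1 - 1*4))*(-8))**2 = ((-6 + (1 - 4))*(-8))**2 = ((-6 - 3)*(-8))**2 = (-9*(-8))**2 = 72**2 = 5184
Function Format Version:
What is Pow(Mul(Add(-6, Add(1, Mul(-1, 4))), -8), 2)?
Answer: 5184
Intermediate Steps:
Pow(Mul(Add(-6, Add(1, Mul(-1, 4))), -8), 2) = Pow(Mul(Add(-6, Add(1, -4)), -8), 2) = Pow(Mul(Add(-6, -3), -8), 2) = Pow(Mul(-9, -8), 2) = Pow(72, 2) = 5184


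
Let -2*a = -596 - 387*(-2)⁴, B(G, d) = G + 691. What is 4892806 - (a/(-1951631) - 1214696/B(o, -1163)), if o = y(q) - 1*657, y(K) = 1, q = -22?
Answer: 48083421974068/9758155 ≈ 4.9275e+6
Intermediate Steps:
o = -656 (o = 1 - 1*657 = 1 - 657 = -656)
B(G, d) = 691 + G
a = 3394 (a = -(-596 - 387*(-2)⁴)/2 = -(-596 - 387*16)/2 = -(-596 - 6192)/2 = -½*(-6788) = 3394)
4892806 - (a/(-1951631) - 1214696/B(o, -1163)) = 4892806 - (3394/(-1951631) - 1214696/(691 - 656)) = 4892806 - (3394*(-1/1951631) - 1214696/35) = 4892806 - (-3394/1951631 - 1214696*1/35) = 4892806 - (-3394/1951631 - 173528/5) = 4892806 - 1*(-338662641138/9758155) = 4892806 + 338662641138/9758155 = 48083421974068/9758155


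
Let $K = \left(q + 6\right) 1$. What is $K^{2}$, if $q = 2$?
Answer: $64$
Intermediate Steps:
$K = 8$ ($K = \left(2 + 6\right) 1 = 8 \cdot 1 = 8$)
$K^{2} = 8^{2} = 64$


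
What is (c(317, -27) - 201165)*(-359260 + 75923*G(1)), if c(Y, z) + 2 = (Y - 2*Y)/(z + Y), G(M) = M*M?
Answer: 16529525558739/290 ≈ 5.6998e+10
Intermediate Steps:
G(M) = M²
c(Y, z) = -2 - Y/(Y + z) (c(Y, z) = -2 + (Y - 2*Y)/(z + Y) = -2 + (-Y)/(Y + z) = -2 - Y/(Y + z))
(c(317, -27) - 201165)*(-359260 + 75923*G(1)) = ((-3*317 - 2*(-27))/(317 - 27) - 201165)*(-359260 + 75923*1²) = ((-951 + 54)/290 - 201165)*(-359260 + 75923*1) = ((1/290)*(-897) - 201165)*(-359260 + 75923) = (-897/290 - 201165)*(-283337) = -58338747/290*(-283337) = 16529525558739/290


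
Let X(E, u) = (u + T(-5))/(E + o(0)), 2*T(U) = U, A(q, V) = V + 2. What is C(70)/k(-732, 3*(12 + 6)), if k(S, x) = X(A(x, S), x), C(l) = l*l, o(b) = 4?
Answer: -7114800/103 ≈ -69076.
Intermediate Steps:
C(l) = l²
A(q, V) = 2 + V
T(U) = U/2
X(E, u) = (-5/2 + u)/(4 + E) (X(E, u) = (u + (½)*(-5))/(E + 4) = (u - 5/2)/(4 + E) = (-5/2 + u)/(4 + E))
k(S, x) = (-5/2 + x)/(6 + S) (k(S, x) = (-5/2 + x)/(4 + (2 + S)) = (-5/2 + x)/(6 + S))
C(70)/k(-732, 3*(12 + 6)) = 70²/(((-5/2 + 3*(12 + 6))/(6 - 732))) = 4900/(((-5/2 + 3*18)/(-726))) = 4900/((-(-5/2 + 54)/726)) = 4900/((-1/726*103/2)) = 4900/(-103/1452) = 4900*(-1452/103) = -7114800/103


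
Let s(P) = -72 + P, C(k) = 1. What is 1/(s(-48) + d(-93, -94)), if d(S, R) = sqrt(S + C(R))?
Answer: -30/3623 - I*sqrt(23)/7246 ≈ -0.0082804 - 0.00066186*I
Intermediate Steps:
d(S, R) = sqrt(1 + S) (d(S, R) = sqrt(S + 1) = sqrt(1 + S))
1/(s(-48) + d(-93, -94)) = 1/((-72 - 48) + sqrt(1 - 93)) = 1/(-120 + sqrt(-92)) = 1/(-120 + 2*I*sqrt(23))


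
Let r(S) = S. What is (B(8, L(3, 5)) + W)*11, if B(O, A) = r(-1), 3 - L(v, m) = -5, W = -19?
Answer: -220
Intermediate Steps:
L(v, m) = 8 (L(v, m) = 3 - 1*(-5) = 3 + 5 = 8)
B(O, A) = -1
(B(8, L(3, 5)) + W)*11 = (-1 - 19)*11 = -20*11 = -220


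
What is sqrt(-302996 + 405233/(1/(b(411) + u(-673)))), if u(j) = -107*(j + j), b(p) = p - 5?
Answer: 2*sqrt(14631672182) ≈ 2.4192e+5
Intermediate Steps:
b(p) = -5 + p
u(j) = -214*j
sqrt(-302996 + 405233/(1/(b(411) + u(-673)))) = sqrt(-302996 + 405233/(1/((-5 + 411) - 214*(-673)))) = sqrt(-302996 + 405233/(1/(406 + 144022))) = sqrt(-302996 + 405233/(1/144428)) = sqrt(-302996 + 405233*144428) = sqrt(-302996 + 58526991724) = sqrt(58526688728) = 2*sqrt(14631672182)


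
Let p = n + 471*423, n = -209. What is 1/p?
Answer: 1/199024 ≈ 5.0245e-6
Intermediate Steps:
p = 199024 (p = -209 + 471*423 = -209 + 199233 = 199024)
1/p = 1/199024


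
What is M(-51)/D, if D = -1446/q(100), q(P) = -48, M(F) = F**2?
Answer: 20808/241 ≈ 86.340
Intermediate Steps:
D = 241/8 (D = -1446/(-48) = -1446*(-1/48) = 241/8 ≈ 30.125)
M(-51)/D = (-51)**2/(241/8) = 2601*(8/241) = 20808/241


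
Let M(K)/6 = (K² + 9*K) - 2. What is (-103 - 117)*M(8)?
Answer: -176880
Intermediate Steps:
M(K) = -12 + 6*K² + 54*K (M(K) = 6*((K² + 9*K) - 2) = 6*(-2 + K² + 9*K) = -12 + 6*K² + 54*K)
(-103 - 117)*M(8) = (-103 - 117)*(-12 + 6*8² + 54*8) = -220*(-12 + 6*64 + 432) = -220*(-12 + 384 + 432) = -220*804 = -176880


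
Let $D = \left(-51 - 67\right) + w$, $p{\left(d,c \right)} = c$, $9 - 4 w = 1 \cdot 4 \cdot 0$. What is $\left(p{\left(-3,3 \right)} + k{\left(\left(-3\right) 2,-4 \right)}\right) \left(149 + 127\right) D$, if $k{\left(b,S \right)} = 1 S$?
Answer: $31947$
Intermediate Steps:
$w = \frac{9}{4}$ ($w = \frac{9}{4} - \frac{1 \cdot 4 \cdot 0}{4} = \frac{9}{4} - \frac{4 \cdot 0}{4} = \frac{9}{4} - 0 = \frac{9}{4} + 0 = \frac{9}{4} \approx 2.25$)
$k{\left(b,S \right)} = S$
$D = - \frac{463}{4}$ ($D = \left(-51 - 67\right) + \frac{9}{4} = -118 + \frac{9}{4} = - \frac{463}{4} \approx -115.75$)
$\left(p{\left(-3,3 \right)} + k{\left(\left(-3\right) 2,-4 \right)}\right) \left(149 + 127\right) D = \left(3 - 4\right) \left(149 + 127\right) \left(- \frac{463}{4}\right) = \left(-1\right) 276 \left(- \frac{463}{4}\right) = \left(-276\right) \left(- \frac{463}{4}\right) = 31947$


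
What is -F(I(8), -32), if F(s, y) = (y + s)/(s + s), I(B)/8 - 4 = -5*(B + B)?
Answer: -10/19 ≈ -0.52632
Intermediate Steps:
I(B) = 32 - 80*B (I(B) = 32 + 8*(-5*(B + B)) = 32 + 8*(-10*B) = 32 - 80*B)
F(s, y) = (s + y)/(2*s) (F(s, y) = (s + y)/((2*s)) = (s + y)*(1/(2*s)) = (s + y)/(2*s))
-F(I(8), -32) = -((32 - 80*8) - 32)/(2*(32 - 80*8)) = -((32 - 640) - 32)/(2*(32 - 640)) = -(-608 - 32)/(2*(-608)) = -(-1)*(-640)/(2*608) = -1*10/19 = -10/19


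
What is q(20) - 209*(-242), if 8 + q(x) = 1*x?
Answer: 50590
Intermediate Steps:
q(x) = -8 + x (q(x) = -8 + 1*x = -8 + x)
q(20) - 209*(-242) = (-8 + 20) - 209*(-242) = 12 + 50578 = 50590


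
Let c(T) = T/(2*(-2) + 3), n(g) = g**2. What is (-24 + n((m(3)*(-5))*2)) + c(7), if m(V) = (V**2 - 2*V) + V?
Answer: 3569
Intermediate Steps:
m(V) = V**2 - V
c(T) = -T (c(T) = T/(-4 + 3) = T/(-1) = T*(-1) = -T)
(-24 + n((m(3)*(-5))*2)) + c(7) = (-24 + (((3*(-1 + 3))*(-5))*2)**2) - 1*7 = (-24 + (((3*2)*(-5))*2)**2) - 7 = (-24 + ((6*(-5))*2)**2) - 7 = (-24 + (-30*2)**2) - 7 = (-24 + (-60)**2) - 7 = (-24 + 3600) - 7 = 3576 - 7 = 3569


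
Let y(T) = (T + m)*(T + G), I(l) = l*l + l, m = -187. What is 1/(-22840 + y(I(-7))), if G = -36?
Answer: -1/23710 ≈ -4.2176e-5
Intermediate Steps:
I(l) = l + l**2 (I(l) = l**2 + l = l + l**2)
y(T) = (-187 + T)*(-36 + T) (y(T) = (T - 187)*(T - 36) = (-187 + T)*(-36 + T))
1/(-22840 + y(I(-7))) = 1/(-22840 + (6732 + (-7*(1 - 7))**2 - (-1561)*(1 - 7))) = 1/(-22840 + (6732 + (-7*(-6))**2 - (-1561)*(-6))) = 1/(-22840 + (6732 + 42**2 - 223*42)) = 1/(-22840 + (6732 + 1764 - 9366)) = 1/(-22840 - 870) = 1/(-23710) = -1/23710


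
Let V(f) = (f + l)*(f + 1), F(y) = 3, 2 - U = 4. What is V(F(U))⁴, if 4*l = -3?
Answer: 6561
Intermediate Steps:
l = -¾ (l = (¼)*(-3) = -¾ ≈ -0.75000)
U = -2 (U = 2 - 1*4 = 2 - 4 = -2)
V(f) = (1 + f)*(-¾ + f) (V(f) = (f - ¾)*(f + 1) = (-¾ + f)*(1 + f) = (1 + f)*(-¾ + f))
V(F(U))⁴ = (-¾ + 3² + (¼)*3)⁴ = (-¾ + 9 + ¾)⁴ = 9⁴ = 6561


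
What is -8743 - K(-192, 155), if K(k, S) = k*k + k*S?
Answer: -15847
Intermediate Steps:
K(k, S) = k**2 + S*k
-8743 - K(-192, 155) = -8743 - (-192)*(155 - 192) = -8743 - (-192)*(-37) = -8743 - 1*7104 = -8743 - 7104 = -15847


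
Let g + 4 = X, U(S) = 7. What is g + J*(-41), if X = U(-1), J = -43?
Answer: 1766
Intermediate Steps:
X = 7
g = 3 (g = -4 + 7 = 3)
g + J*(-41) = 3 - 43*(-41) = 3 + 1763 = 1766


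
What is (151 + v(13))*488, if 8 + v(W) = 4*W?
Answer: 95160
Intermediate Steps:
v(W) = -8 + 4*W
(151 + v(13))*488 = (151 + (-8 + 4*13))*488 = (151 + (-8 + 52))*488 = (151 + 44)*488 = 195*488 = 95160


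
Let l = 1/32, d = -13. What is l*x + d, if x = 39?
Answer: -377/32 ≈ -11.781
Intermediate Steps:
l = 1/32 ≈ 0.031250
l*x + d = (1/32)*39 - 13 = 39/32 - 13 = -377/32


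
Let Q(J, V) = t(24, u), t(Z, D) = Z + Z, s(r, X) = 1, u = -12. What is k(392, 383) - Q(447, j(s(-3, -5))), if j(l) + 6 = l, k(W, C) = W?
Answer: 344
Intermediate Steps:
j(l) = -6 + l
t(Z, D) = 2*Z
Q(J, V) = 48 (Q(J, V) = 2*24 = 48)
k(392, 383) - Q(447, j(s(-3, -5))) = 392 - 1*48 = 392 - 48 = 344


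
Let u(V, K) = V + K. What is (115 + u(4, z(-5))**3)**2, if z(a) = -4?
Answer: 13225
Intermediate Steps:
u(V, K) = K + V
(115 + u(4, z(-5))**3)**2 = (115 + (-4 + 4)**3)**2 = (115 + 0**3)**2 = (115 + 0)**2 = 115**2 = 13225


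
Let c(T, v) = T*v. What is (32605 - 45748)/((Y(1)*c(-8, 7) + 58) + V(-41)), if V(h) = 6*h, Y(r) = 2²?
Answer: 13143/412 ≈ 31.900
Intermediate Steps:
Y(r) = 4
(32605 - 45748)/((Y(1)*c(-8, 7) + 58) + V(-41)) = (32605 - 45748)/((4*(-8*7) + 58) + 6*(-41)) = -13143/((4*(-56) + 58) - 246) = -13143/((-224 + 58) - 246) = -13143/(-166 - 246) = -13143/(-412) = -13143*(-1/412) = 13143/412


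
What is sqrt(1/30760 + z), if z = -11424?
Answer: I*sqrt(2702283217910)/15380 ≈ 106.88*I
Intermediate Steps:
sqrt(1/30760 + z) = sqrt(1/30760 - 11424) = sqrt(-351402239/30760) = I*sqrt(2702283217910)/15380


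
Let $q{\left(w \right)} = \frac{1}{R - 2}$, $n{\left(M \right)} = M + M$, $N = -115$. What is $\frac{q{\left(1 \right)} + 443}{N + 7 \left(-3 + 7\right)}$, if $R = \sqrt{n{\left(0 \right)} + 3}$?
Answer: $- \frac{147}{29} + \frac{\sqrt{3}}{87} \approx -5.0491$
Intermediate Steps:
$n{\left(M \right)} = 2 M$
$R = \sqrt{3}$ ($R = \sqrt{2 \cdot 0 + 3} = \sqrt{0 + 3} = \sqrt{3} \approx 1.732$)
$q{\left(w \right)} = \frac{1}{-2 + \sqrt{3}}$ ($q{\left(w \right)} = \frac{1}{\sqrt{3} - 2} = \frac{1}{-2 + \sqrt{3}}$)
$\frac{q{\left(1 \right)} + 443}{N + 7 \left(-3 + 7\right)} = \frac{\left(-2 - \sqrt{3}\right) + 443}{-115 + 7 \left(-3 + 7\right)} = \frac{441 - \sqrt{3}}{-115 + 7 \cdot 4} = \frac{441 - \sqrt{3}}{-115 + 28} = \frac{441 - \sqrt{3}}{-87} = \left(441 - \sqrt{3}\right) \left(- \frac{1}{87}\right) = - \frac{147}{29} + \frac{\sqrt{3}}{87}$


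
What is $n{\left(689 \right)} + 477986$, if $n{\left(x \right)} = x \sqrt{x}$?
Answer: $477986 + 689 \sqrt{689} \approx 4.9607 \cdot 10^{5}$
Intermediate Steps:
$n{\left(x \right)} = x^{\frac{3}{2}}$
$n{\left(689 \right)} + 477986 = 689^{\frac{3}{2}} + 477986 = 689 \sqrt{689} + 477986 = 477986 + 689 \sqrt{689}$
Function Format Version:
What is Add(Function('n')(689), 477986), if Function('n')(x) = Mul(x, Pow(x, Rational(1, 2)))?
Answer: Add(477986, Mul(689, Pow(689, Rational(1, 2)))) ≈ 4.9607e+5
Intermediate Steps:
Function('n')(x) = Pow(x, Rational(3, 2))
Add(Function('n')(689), 477986) = Add(Pow(689, Rational(3, 2)), 477986) = Add(Mul(689, Pow(689, Rational(1, 2))), 477986) = Add(477986, Mul(689, Pow(689, Rational(1, 2))))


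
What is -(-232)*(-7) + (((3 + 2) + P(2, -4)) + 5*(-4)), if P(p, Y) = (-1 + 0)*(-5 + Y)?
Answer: -1630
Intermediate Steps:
P(p, Y) = 5 - Y (P(p, Y) = -(-5 + Y) = 5 - Y)
-(-232)*(-7) + (((3 + 2) + P(2, -4)) + 5*(-4)) = -(-232)*(-7) + (((3 + 2) + (5 - 1*(-4))) + 5*(-4)) = -116*14 + ((5 + (5 + 4)) - 20) = -1624 + ((5 + 9) - 20) = -1624 + (14 - 20) = -1624 - 6 = -1630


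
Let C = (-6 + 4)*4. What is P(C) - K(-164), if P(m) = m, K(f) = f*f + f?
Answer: -26740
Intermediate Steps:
K(f) = f + f**2 (K(f) = f**2 + f = f + f**2)
C = -8 (C = -2*4 = -8)
P(C) - K(-164) = -8 - (-164)*(1 - 164) = -8 - (-164)*(-163) = -8 - 1*26732 = -8 - 26732 = -26740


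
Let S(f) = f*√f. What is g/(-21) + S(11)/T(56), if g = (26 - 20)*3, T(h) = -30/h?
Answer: -6/7 - 308*√11/15 ≈ -68.958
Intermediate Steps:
S(f) = f^(3/2)
g = 18 (g = 6*3 = 18)
g/(-21) + S(11)/T(56) = 18/(-21) + 11^(3/2)/((-30/56)) = 18*(-1/21) + (11*√11)/((-30*1/56)) = -6/7 + (11*√11)/(-15/28) = -6/7 + (11*√11)*(-28/15) = -6/7 - 308*√11/15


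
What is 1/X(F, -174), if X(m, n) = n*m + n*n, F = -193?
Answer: 1/63858 ≈ 1.5660e-5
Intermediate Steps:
X(m, n) = n**2 + m*n (X(m, n) = m*n + n**2 = n**2 + m*n)
1/X(F, -174) = 1/(-174*(-193 - 174)) = 1/(-174*(-367)) = 1/63858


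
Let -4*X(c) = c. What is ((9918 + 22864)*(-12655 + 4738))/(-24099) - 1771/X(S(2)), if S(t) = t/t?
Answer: 4945430/277 ≈ 17854.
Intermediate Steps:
S(t) = 1
X(c) = -c/4
((9918 + 22864)*(-12655 + 4738))/(-24099) - 1771/X(S(2)) = ((9918 + 22864)*(-12655 + 4738))/(-24099) - 1771/((-¼*1)) = (32782*(-7917))*(-1/24099) - 1771/(-¼) = -259535094*(-1/24099) - 1771*(-4) = 2983162/277 + 7084 = 4945430/277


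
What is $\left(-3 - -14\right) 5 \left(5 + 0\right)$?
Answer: $275$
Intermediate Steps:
$\left(-3 - -14\right) 5 \left(5 + 0\right) = \left(-3 + 14\right) 5 \cdot 5 = 11 \cdot 25 = 275$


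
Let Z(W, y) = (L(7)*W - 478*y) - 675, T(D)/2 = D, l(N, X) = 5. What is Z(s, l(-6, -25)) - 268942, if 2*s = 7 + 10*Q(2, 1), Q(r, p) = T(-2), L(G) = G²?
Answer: -545631/2 ≈ -2.7282e+5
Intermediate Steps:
T(D) = 2*D
Q(r, p) = -4 (Q(r, p) = 2*(-2) = -4)
s = -33/2 (s = (7 + 10*(-4))/2 = (7 - 40)/2 = (½)*(-33) = -33/2 ≈ -16.500)
Z(W, y) = -675 - 478*y + 49*W (Z(W, y) = (7²*W - 478*y) - 675 = (49*W - 478*y) - 675 = (-478*y + 49*W) - 675 = -675 - 478*y + 49*W)
Z(s, l(-6, -25)) - 268942 = (-675 - 478*5 + 49*(-33/2)) - 268942 = (-675 - 2390 - 1617/2) - 268942 = -7747/2 - 268942 = -545631/2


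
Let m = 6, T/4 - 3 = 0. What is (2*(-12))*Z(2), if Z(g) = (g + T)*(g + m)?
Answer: -2688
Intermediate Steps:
T = 12 (T = 12 + 4*0 = 12 + 0 = 12)
Z(g) = (6 + g)*(12 + g) (Z(g) = (g + 12)*(g + 6) = (12 + g)*(6 + g) = (6 + g)*(12 + g))
(2*(-12))*Z(2) = (2*(-12))*(72 + 2**2 + 18*2) = -24*(72 + 4 + 36) = -24*112 = -2688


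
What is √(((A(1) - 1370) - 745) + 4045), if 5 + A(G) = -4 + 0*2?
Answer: √1921 ≈ 43.829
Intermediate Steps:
A(G) = -9 (A(G) = -5 + (-4 + 0*2) = -5 + (-4 + 0) = -5 - 4 = -9)
√(((A(1) - 1370) - 745) + 4045) = √(((-9 - 1370) - 745) + 4045) = √((-1379 - 745) + 4045) = √(-2124 + 4045) = √1921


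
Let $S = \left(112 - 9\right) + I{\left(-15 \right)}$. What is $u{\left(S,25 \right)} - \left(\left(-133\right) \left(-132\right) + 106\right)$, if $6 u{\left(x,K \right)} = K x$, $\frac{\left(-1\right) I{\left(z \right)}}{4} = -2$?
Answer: $- \frac{34399}{2} \approx -17200.0$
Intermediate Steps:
$I{\left(z \right)} = 8$ ($I{\left(z \right)} = \left(-4\right) \left(-2\right) = 8$)
$S = 111$ ($S = \left(112 - 9\right) + 8 = 103 + 8 = 111$)
$u{\left(x,K \right)} = \frac{K x}{6}$
$u{\left(S,25 \right)} - \left(\left(-133\right) \left(-132\right) + 106\right) = \frac{1}{6} \cdot 25 \cdot 111 - \left(\left(-133\right) \left(-132\right) + 106\right) = \frac{925}{2} - \left(17556 + 106\right) = \frac{925}{2} - 17662 = - \frac{34399}{2}$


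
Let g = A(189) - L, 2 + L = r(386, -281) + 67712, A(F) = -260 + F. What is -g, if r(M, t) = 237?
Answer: 68018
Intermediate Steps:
L = 67947 (L = -2 + (237 + 67712) = -2 + 67949 = 67947)
g = -68018 (g = (-260 + 189) - 1*67947 = -71 - 67947 = -68018)
-g = -1*(-68018) = 68018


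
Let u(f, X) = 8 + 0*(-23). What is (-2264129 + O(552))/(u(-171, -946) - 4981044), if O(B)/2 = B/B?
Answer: 2264127/4981036 ≈ 0.45455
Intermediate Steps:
u(f, X) = 8 (u(f, X) = 8 + 0 = 8)
O(B) = 2 (O(B) = 2*(B/B) = 2*1 = 2)
(-2264129 + O(552))/(u(-171, -946) - 4981044) = (-2264129 + 2)/(8 - 4981044) = -2264127/(-4981036) = -2264127*(-1/4981036) = 2264127/4981036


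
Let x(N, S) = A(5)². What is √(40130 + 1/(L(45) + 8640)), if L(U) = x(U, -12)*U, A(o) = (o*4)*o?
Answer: √1196339508065/5460 ≈ 200.32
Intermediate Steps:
A(o) = 4*o² (A(o) = (4*o)*o = 4*o²)
x(N, S) = 10000 (x(N, S) = (4*5²)² = (4*25)² = 100² = 10000)
L(U) = 10000*U
√(40130 + 1/(L(45) + 8640)) = √(40130 + 1/(10000*45 + 8640)) = √(40130 + 1/(450000 + 8640)) = √(40130 + 1/458640) = √(18405223201/458640) = √1196339508065/5460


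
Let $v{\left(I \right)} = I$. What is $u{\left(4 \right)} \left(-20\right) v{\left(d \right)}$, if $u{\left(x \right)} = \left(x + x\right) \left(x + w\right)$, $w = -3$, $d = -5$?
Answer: $800$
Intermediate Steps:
$u{\left(x \right)} = 2 x \left(-3 + x\right)$ ($u{\left(x \right)} = \left(x + x\right) \left(x - 3\right) = 2 x \left(-3 + x\right)$)
$u{\left(4 \right)} \left(-20\right) v{\left(d \right)} = 2 \cdot 4 \left(-3 + 4\right) \left(-20\right) \left(-5\right) = 2 \cdot 4 \cdot 1 \left(-20\right) \left(-5\right) = 8 \left(-20\right) \left(-5\right) = \left(-160\right) \left(-5\right) = 800$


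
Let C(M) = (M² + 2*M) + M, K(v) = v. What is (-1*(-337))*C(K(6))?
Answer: 18198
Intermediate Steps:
C(M) = M² + 3*M
(-1*(-337))*C(K(6)) = (-1*(-337))*(6*(3 + 6)) = 337*(6*9) = 337*54 = 18198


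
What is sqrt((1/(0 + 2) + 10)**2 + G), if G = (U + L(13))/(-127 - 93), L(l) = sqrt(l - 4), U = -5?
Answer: sqrt(1334135)/110 ≈ 10.500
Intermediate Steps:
L(l) = sqrt(-4 + l)
G = 1/110 (G = (-5 + sqrt(-4 + 13))/(-127 - 93) = (-5 + sqrt(9))/(-220) = (-5 + 3)*(-1/220) = -2*(-1/220) = 1/110 ≈ 0.0090909)
sqrt((1/(0 + 2) + 10)**2 + G) = sqrt((1/(0 + 2) + 10)**2 + 1/110) = sqrt((1/2 + 10)**2 + 1/110) = sqrt((21/2)**2 + 1/110) = sqrt(441/4 + 1/110) = sqrt(24257/220) = sqrt(1334135)/110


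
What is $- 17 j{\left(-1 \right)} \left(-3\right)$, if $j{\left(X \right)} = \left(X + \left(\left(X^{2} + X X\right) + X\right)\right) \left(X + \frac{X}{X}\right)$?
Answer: $0$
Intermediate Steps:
$j{\left(X \right)} = \left(1 + X\right) \left(2 X + 2 X^{2}\right)$ ($j{\left(X \right)} = \left(X + \left(\left(X^{2} + X^{2}\right) + X\right)\right) \left(X + 1\right) = \left(X + \left(2 X^{2} + X\right)\right) \left(1 + X\right) = \left(X + \left(X + 2 X^{2}\right)\right) \left(1 + X\right) = \left(2 X + 2 X^{2}\right) \left(1 + X\right) = \left(1 + X\right) \left(2 X + 2 X^{2}\right)$)
$- 17 j{\left(-1 \right)} \left(-3\right) = - 17 \cdot 2 \left(-1\right) \left(1 + \left(-1\right)^{2} + 2 \left(-1\right)\right) \left(-3\right) = - 17 \cdot 2 \left(-1\right) \left(1 + 1 - 2\right) \left(-3\right) = - 17 \cdot 2 \left(-1\right) 0 \left(-3\right) = \left(-17\right) 0 \left(-3\right) = 0 \left(-3\right) = 0$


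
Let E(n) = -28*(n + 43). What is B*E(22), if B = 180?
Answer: -327600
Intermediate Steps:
E(n) = -1204 - 28*n (E(n) = -28*(43 + n) = -1204 - 28*n)
B*E(22) = 180*(-1204 - 28*22) = 180*(-1204 - 616) = 180*(-1820) = -327600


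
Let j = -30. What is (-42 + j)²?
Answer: 5184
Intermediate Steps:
(-42 + j)² = (-42 - 30)² = (-72)² = 5184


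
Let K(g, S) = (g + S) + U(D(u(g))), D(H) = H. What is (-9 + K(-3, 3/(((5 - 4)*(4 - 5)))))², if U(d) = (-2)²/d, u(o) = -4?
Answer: 256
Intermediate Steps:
U(d) = 4/d
K(g, S) = -1 + S + g (K(g, S) = (g + S) + 4/(-4) = (S + g) + 4*(-¼) = (S + g) - 1 = -1 + S + g)
(-9 + K(-3, 3/(((5 - 4)*(4 - 5)))))² = (-9 + (-1 + 3/(((5 - 4)*(4 - 5))) - 3))² = (-9 + (-1 + 3/((1*(-1))) - 3))² = (-9 + (-1 + 3/(-1) - 3))² = (-9 + (-1 + 3*(-1) - 3))² = (-9 + (-1 - 3 - 3))² = (-9 - 7)² = (-16)² = 256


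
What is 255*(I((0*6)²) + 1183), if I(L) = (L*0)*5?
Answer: 301665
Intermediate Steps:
I(L) = 0 (I(L) = 0*5 = 0)
255*(I((0*6)²) + 1183) = 255*(0 + 1183) = 255*1183 = 301665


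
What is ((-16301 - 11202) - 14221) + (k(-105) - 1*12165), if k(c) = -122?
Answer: -54011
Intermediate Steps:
((-16301 - 11202) - 14221) + (k(-105) - 1*12165) = ((-16301 - 11202) - 14221) + (-122 - 1*12165) = (-27503 - 14221) + (-122 - 12165) = -41724 - 12287 = -54011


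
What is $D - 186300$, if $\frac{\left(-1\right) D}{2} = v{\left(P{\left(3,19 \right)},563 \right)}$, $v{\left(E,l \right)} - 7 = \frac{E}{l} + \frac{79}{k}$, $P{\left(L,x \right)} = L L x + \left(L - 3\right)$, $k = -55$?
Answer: $- \frac{5769142866}{30965} \approx -1.8631 \cdot 10^{5}$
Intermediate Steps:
$P{\left(L,x \right)} = -3 + L + x L^{2}$ ($P{\left(L,x \right)} = L^{2} x + \left(L - 3\right) = x L^{2} + \left(-3 + L\right) = -3 + L + x L^{2}$)
$v{\left(E,l \right)} = \frac{306}{55} + \frac{E}{l}$ ($v{\left(E,l \right)} = 7 + \left(\frac{E}{l} + \frac{79}{-55}\right) = 7 + \left(\frac{E}{l} + 79 \left(- \frac{1}{55}\right)\right) = 7 + \left(\frac{E}{l} - \frac{79}{55}\right) = 7 + \left(- \frac{79}{55} + \frac{E}{l}\right) = \frac{306}{55} + \frac{E}{l}$)
$D = - \frac{363366}{30965}$ ($D = - 2 \left(\frac{306}{55} + \frac{-3 + 3 + 19 \cdot 3^{2}}{563}\right) = - 2 \left(\frac{306}{55} + \left(-3 + 3 + 19 \cdot 9\right) \frac{1}{563}\right) = - 2 \left(\frac{306}{55} + \left(-3 + 3 + 171\right) \frac{1}{563}\right) = - 2 \left(\frac{306}{55} + 171 \cdot \frac{1}{563}\right) = - 2 \left(\frac{306}{55} + \frac{171}{563}\right) = \left(-2\right) \frac{181683}{30965} = - \frac{363366}{30965} \approx -11.735$)
$D - 186300 = - \frac{363366}{30965} - 186300 = - \frac{5769142866}{30965}$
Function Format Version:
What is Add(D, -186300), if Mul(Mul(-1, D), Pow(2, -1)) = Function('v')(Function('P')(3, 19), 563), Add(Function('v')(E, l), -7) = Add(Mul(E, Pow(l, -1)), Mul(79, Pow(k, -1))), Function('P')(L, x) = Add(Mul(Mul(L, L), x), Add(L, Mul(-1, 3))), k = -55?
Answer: Rational(-5769142866, 30965) ≈ -1.8631e+5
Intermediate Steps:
Function('P')(L, x) = Add(-3, L, Mul(x, Pow(L, 2))) (Function('P')(L, x) = Add(Mul(Pow(L, 2), x), Add(L, -3)) = Add(Mul(x, Pow(L, 2)), Add(-3, L)) = Add(-3, L, Mul(x, Pow(L, 2))))
Function('v')(E, l) = Add(Rational(306, 55), Mul(E, Pow(l, -1))) (Function('v')(E, l) = Add(7, Add(Mul(E, Pow(l, -1)), Mul(79, Pow(-55, -1)))) = Add(7, Add(Mul(E, Pow(l, -1)), Mul(79, Rational(-1, 55)))) = Add(7, Add(Mul(E, Pow(l, -1)), Rational(-79, 55))) = Add(7, Add(Rational(-79, 55), Mul(E, Pow(l, -1)))) = Add(Rational(306, 55), Mul(E, Pow(l, -1))))
D = Rational(-363366, 30965) (D = Mul(-2, Add(Rational(306, 55), Mul(Add(-3, 3, Mul(19, Pow(3, 2))), Pow(563, -1)))) = Mul(-2, Add(Rational(306, 55), Mul(Add(-3, 3, Mul(19, 9)), Rational(1, 563)))) = Mul(-2, Add(Rational(306, 55), Mul(Add(-3, 3, 171), Rational(1, 563)))) = Mul(-2, Add(Rational(306, 55), Mul(171, Rational(1, 563)))) = Mul(-2, Add(Rational(306, 55), Rational(171, 563))) = Mul(-2, Rational(181683, 30965)) = Rational(-363366, 30965) ≈ -11.735)
Add(D, -186300) = Add(Rational(-363366, 30965), -186300) = Rational(-5769142866, 30965)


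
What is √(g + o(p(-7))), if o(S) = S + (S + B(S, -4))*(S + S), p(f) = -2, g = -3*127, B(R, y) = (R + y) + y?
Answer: I*√335 ≈ 18.303*I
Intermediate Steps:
B(R, y) = R + 2*y
g = -381
o(S) = S + 2*S*(-8 + 2*S) (o(S) = S + (S + (S + 2*(-4)))*(S + S) = S + (S + (S - 8))*(2*S) = S + (S + (-8 + S))*(2*S) = S + (-8 + 2*S)*(2*S) = S + 2*S*(-8 + 2*S))
√(g + o(p(-7))) = √(-381 - 2*(-15 + 4*(-2))) = √(-381 - 2*(-15 - 8)) = √(-381 - 2*(-23)) = √(-381 + 46) = √(-335) = I*√335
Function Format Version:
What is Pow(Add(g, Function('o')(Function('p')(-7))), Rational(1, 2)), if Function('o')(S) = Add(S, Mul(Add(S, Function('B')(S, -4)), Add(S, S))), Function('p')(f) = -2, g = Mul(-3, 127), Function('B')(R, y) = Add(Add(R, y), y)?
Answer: Mul(I, Pow(335, Rational(1, 2))) ≈ Mul(18.303, I)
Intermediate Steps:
Function('B')(R, y) = Add(R, Mul(2, y))
g = -381
Function('o')(S) = Add(S, Mul(2, S, Add(-8, Mul(2, S)))) (Function('o')(S) = Add(S, Mul(Add(S, Add(S, Mul(2, -4))), Add(S, S))) = Add(S, Mul(Add(S, Add(S, -8)), Mul(2, S))) = Add(S, Mul(Add(S, Add(-8, S)), Mul(2, S))) = Add(S, Mul(Add(-8, Mul(2, S)), Mul(2, S))) = Add(S, Mul(2, S, Add(-8, Mul(2, S)))))
Pow(Add(g, Function('o')(Function('p')(-7))), Rational(1, 2)) = Pow(Add(-381, Mul(-2, Add(-15, Mul(4, -2)))), Rational(1, 2)) = Pow(Add(-381, Mul(-2, Add(-15, -8))), Rational(1, 2)) = Pow(Add(-381, Mul(-2, -23)), Rational(1, 2)) = Pow(Add(-381, 46), Rational(1, 2)) = Pow(-335, Rational(1, 2)) = Mul(I, Pow(335, Rational(1, 2)))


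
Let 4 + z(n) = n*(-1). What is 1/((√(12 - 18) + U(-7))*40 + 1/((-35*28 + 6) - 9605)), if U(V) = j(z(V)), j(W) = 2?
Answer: 8953208701/1790642163361 - 4476609640*I*√6/1790642163361 ≈ 0.005 - 0.0061237*I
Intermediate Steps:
z(n) = -4 - n (z(n) = -4 + n*(-1) = -4 - n)
U(V) = 2
1/((√(12 - 18) + U(-7))*40 + 1/((-35*28 + 6) - 9605)) = 1/((√(12 - 18) + 2)*40 + 1/((-35*28 + 6) - 9605)) = 1/((√(-6) + 2)*40 + 1/((-980 + 6) - 9605)) = 1/((I*√6 + 2)*40 + 1/(-974 - 9605)) = 1/((2 + I*√6)*40 + 1/(-10579)) = 1/((80 + 40*I*√6) - 1/10579) = 1/(846319/10579 + 40*I*√6)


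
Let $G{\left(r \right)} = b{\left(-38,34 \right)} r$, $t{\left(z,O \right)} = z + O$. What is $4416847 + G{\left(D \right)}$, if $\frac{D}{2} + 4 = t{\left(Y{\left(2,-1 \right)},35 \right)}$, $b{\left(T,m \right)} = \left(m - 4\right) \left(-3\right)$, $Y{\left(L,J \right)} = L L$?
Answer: $4410547$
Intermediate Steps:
$Y{\left(L,J \right)} = L^{2}$
$b{\left(T,m \right)} = 12 - 3 m$ ($b{\left(T,m \right)} = \left(-4 + m\right) \left(-3\right) = 12 - 3 m$)
$t{\left(z,O \right)} = O + z$
$D = 70$ ($D = -8 + 2 \left(35 + 2^{2}\right) = -8 + 2 \left(35 + 4\right) = -8 + 2 \cdot 39 = -8 + 78 = 70$)
$G{\left(r \right)} = - 90 r$ ($G{\left(r \right)} = \left(12 - 102\right) r = - 90 r$)
$4416847 + G{\left(D \right)} = 4416847 - 6300 = 4410547$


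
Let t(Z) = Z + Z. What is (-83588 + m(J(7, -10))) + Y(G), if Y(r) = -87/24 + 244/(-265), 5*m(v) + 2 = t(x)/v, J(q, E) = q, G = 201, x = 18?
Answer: -1240504051/14840 ≈ -83592.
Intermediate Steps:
t(Z) = 2*Z
m(v) = -2/5 + 36/(5*v) (m(v) = -2/5 + ((2*18)/v)/5 = -2/5 + (36/v)/5 = -2/5 + 36/(5*v))
Y(r) = -9637/2120 (Y(r) = -87*1/24 + 244*(-1/265) = -29/8 - 244/265 = -9637/2120)
(-83588 + m(J(7, -10))) + Y(G) = (-83588 + (2/5)*(18 - 1*7)/7) - 9637/2120 = (-83588 + (2/5)*(1/7)*(18 - 7)) - 9637/2120 = (-83588 + (2/5)*(1/7)*11) - 9637/2120 = (-83588 + 22/35) - 9637/2120 = -2925558/35 - 9637/2120 = -1240504051/14840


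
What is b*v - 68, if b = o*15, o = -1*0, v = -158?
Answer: -68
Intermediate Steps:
o = 0
b = 0 (b = 0*15 = 0)
b*v - 68 = 0*(-158) - 68 = 0 - 68 = -68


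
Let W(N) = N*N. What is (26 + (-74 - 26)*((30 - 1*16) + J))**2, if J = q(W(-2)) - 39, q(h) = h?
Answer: 4519876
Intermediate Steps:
W(N) = N**2
J = -35 (J = (-2)**2 - 39 = 4 - 39 = -35)
(26 + (-74 - 26)*((30 - 1*16) + J))**2 = (26 + (-74 - 26)*((30 - 1*16) - 35))**2 = (26 - 100*((30 - 16) - 35))**2 = (26 - 100*(14 - 35))**2 = (26 - 100*(-21))**2 = (26 + 2100)**2 = 2126**2 = 4519876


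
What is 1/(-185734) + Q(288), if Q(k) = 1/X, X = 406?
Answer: 46332/18852001 ≈ 0.0024577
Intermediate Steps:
Q(k) = 1/406
1/(-185734) + Q(288) = 1/(-185734) + 1/406 = -1/185734 + 1/406 = 46332/18852001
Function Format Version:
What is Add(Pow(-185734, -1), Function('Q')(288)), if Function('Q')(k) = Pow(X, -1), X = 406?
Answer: Rational(46332, 18852001) ≈ 0.0024577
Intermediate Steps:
Function('Q')(k) = Rational(1, 406) (Function('Q')(k) = Pow(406, -1) = Rational(1, 406))
Add(Pow(-185734, -1), Function('Q')(288)) = Add(Pow(-185734, -1), Rational(1, 406)) = Add(Rational(-1, 185734), Rational(1, 406)) = Rational(46332, 18852001)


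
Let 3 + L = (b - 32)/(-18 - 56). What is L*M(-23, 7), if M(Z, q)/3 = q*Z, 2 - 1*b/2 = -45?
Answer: 68586/37 ≈ 1853.7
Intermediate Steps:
b = 94 (b = 4 - 2*(-45) = 4 + 90 = 94)
M(Z, q) = 3*Z*q (M(Z, q) = 3*(q*Z) = 3*(Z*q) = 3*Z*q)
L = -142/37 (L = -3 + (94 - 32)/(-18 - 56) = -3 + 62/(-74) = -3 + 62*(-1/74) = -3 - 31/37 = -142/37 ≈ -3.8378)
L*M(-23, 7) = -426*(-23)*7/37 = -142/37*(-483) = 68586/37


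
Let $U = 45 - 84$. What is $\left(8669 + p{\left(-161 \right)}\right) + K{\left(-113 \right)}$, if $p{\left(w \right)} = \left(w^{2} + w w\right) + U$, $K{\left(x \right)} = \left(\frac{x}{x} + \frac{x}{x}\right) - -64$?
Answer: $60538$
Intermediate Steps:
$U = -39$
$K{\left(x \right)} = 66$ ($K{\left(x \right)} = \left(1 + 1\right) + 64 = 2 + 64 = 66$)
$p{\left(w \right)} = -39 + 2 w^{2}$ ($p{\left(w \right)} = \left(w^{2} + w w\right) - 39 = \left(w^{2} + w^{2}\right) - 39 = 2 w^{2} - 39 = -39 + 2 w^{2}$)
$\left(8669 + p{\left(-161 \right)}\right) + K{\left(-113 \right)} = \left(8669 - \left(39 - 2 \left(-161\right)^{2}\right)\right) + 66 = \left(8669 + \left(-39 + 2 \cdot 25921\right)\right) + 66 = \left(8669 + \left(-39 + 51842\right)\right) + 66 = \left(8669 + 51803\right) + 66 = 60472 + 66 = 60538$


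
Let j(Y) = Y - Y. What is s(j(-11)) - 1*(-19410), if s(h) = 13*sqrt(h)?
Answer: 19410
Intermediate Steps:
j(Y) = 0
s(j(-11)) - 1*(-19410) = 13*sqrt(0) - 1*(-19410) = 13*0 + 19410 = 0 + 19410 = 19410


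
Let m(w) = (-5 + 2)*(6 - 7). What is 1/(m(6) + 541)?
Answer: 1/544 ≈ 0.0018382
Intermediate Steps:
m(w) = 3 (m(w) = -3*(-1) = 3)
1/(m(6) + 541) = 1/(3 + 541) = 1/544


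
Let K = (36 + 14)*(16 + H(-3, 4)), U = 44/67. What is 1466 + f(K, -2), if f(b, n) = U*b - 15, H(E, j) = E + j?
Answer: 134617/67 ≈ 2009.2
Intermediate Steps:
U = 44/67 (U = 44*(1/67) = 44/67 ≈ 0.65672)
K = 850 (K = (36 + 14)*(16 + (-3 + 4)) = 50*(16 + 1) = 50*17 = 850)
f(b, n) = -15 + 44*b/67 (f(b, n) = 44*b/67 - 15 = -15 + 44*b/67)
1466 + f(K, -2) = 1466 + (-15 + (44/67)*850) = 1466 + (-15 + 37400/67) = 1466 + 36395/67 = 134617/67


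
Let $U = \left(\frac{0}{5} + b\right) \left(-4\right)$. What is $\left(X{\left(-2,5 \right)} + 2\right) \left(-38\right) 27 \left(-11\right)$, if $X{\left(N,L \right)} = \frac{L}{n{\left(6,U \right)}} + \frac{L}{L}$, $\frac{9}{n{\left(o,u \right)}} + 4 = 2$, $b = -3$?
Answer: $21318$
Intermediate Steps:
$U = 12$ ($U = \left(\frac{0}{5} - 3\right) \left(-4\right) = \left(0 \cdot \frac{1}{5} - 3\right) \left(-4\right) = \left(0 - 3\right) \left(-4\right) = \left(-3\right) \left(-4\right) = 12$)
$n{\left(o,u \right)} = - \frac{9}{2}$ ($n{\left(o,u \right)} = \frac{9}{-4 + 2} = \frac{9}{-2} = 9 \left(- \frac{1}{2}\right) = - \frac{9}{2}$)
$X{\left(N,L \right)} = 1 - \frac{2 L}{9}$ ($X{\left(N,L \right)} = \frac{L}{- \frac{9}{2}} + \frac{L}{L} = L \left(- \frac{2}{9}\right) + 1 = - \frac{2 L}{9} + 1 = 1 - \frac{2 L}{9}$)
$\left(X{\left(-2,5 \right)} + 2\right) \left(-38\right) 27 \left(-11\right) = \left(\left(1 - \frac{10}{9}\right) + 2\right) \left(-38\right) 27 \left(-11\right) = \left(\left(1 - \frac{10}{9}\right) + 2\right) \left(\left(-1026\right) \left(-11\right)\right) = \left(- \frac{1}{9} + 2\right) 11286 = \frac{17}{9} \cdot 11286 = 21318$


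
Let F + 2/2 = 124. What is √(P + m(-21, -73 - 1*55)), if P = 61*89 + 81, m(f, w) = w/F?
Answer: √83345046/123 ≈ 74.222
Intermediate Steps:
F = 123 (F = -1 + 124 = 123)
m(f, w) = w/123
P = 5510 (P = 5429 + 81 = 5510)
√(P + m(-21, -73 - 1*55)) = √(5510 + (-73 - 1*55)/123) = √(5510 + (-73 - 55)/123) = √(5510 + (1/123)*(-128)) = √(5510 - 128/123) = √(677602/123) = √83345046/123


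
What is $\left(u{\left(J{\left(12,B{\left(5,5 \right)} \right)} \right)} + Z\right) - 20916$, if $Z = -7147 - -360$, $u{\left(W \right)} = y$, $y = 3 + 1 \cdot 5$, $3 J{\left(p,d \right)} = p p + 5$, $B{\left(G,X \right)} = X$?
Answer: $-27695$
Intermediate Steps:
$J{\left(p,d \right)} = \frac{5}{3} + \frac{p^{2}}{3}$ ($J{\left(p,d \right)} = \frac{p p + 5}{3} = \frac{p^{2} + 5}{3} = \frac{5 + p^{2}}{3} = \frac{5}{3} + \frac{p^{2}}{3}$)
$y = 8$ ($y = 3 + 5 = 8$)
$u{\left(W \right)} = 8$
$Z = -6787$ ($Z = -7147 + 360 = -6787$)
$\left(u{\left(J{\left(12,B{\left(5,5 \right)} \right)} \right)} + Z\right) - 20916 = \left(8 - 6787\right) - 20916 = -6779 - 20916 = -27695$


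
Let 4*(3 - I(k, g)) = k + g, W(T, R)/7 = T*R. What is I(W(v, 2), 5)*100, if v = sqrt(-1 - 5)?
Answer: 175 - 350*I*sqrt(6) ≈ 175.0 - 857.32*I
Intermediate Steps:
v = I*sqrt(6) (v = sqrt(-6) = I*sqrt(6) ≈ 2.4495*I)
W(T, R) = 7*R*T (W(T, R) = 7*(T*R) = 7*(R*T) = 7*R*T)
I(k, g) = 3 - g/4 - k/4 (I(k, g) = 3 - (k + g)/4 = 3 - (g + k)/4 = 3 + (-g/4 - k/4) = 3 - g/4 - k/4)
I(W(v, 2), 5)*100 = (3 - 1/4*5 - 7*2*I*sqrt(6)/4)*100 = (3 - 5/4 - 7*I*sqrt(6)/2)*100 = (7/4 - 7*I*sqrt(6)/2)*100 = 175 - 350*I*sqrt(6)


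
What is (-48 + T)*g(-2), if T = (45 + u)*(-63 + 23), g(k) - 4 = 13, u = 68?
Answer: -77656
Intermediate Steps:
g(k) = 17 (g(k) = 4 + 13 = 17)
T = -4520 (T = (45 + 68)*(-63 + 23) = 113*(-40) = -4520)
(-48 + T)*g(-2) = (-48 - 4520)*17 = -4568*17 = -77656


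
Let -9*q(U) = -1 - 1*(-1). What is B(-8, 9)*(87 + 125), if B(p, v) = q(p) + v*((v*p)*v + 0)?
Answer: -1236384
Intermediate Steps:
q(U) = 0 (q(U) = -(-1 - 1*(-1))/9 = -(-1 + 1)/9 = -⅑*0 = 0)
B(p, v) = p*v³ (B(p, v) = 0 + v*((v*p)*v + 0) = 0 + v*((p*v)*v + 0) = 0 + v*(p*v² + 0) = 0 + v*(p*v²) = 0 + p*v³ = p*v³)
B(-8, 9)*(87 + 125) = (-8*9³)*(87 + 125) = -8*729*212 = -5832*212 = -1236384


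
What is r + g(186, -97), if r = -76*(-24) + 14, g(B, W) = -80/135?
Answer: 49610/27 ≈ 1837.4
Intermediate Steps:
g(B, W) = -16/27 (g(B, W) = -80*1/135 = -16/27)
r = 1838 (r = 1824 + 14 = 1838)
r + g(186, -97) = 1838 - 16/27 = 49610/27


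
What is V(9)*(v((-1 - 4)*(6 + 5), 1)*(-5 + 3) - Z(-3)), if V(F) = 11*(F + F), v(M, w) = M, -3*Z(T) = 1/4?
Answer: 43593/2 ≈ 21797.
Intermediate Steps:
Z(T) = -1/12 (Z(T) = -⅓/4 = -⅓*¼ = -1/12)
V(F) = 22*F (V(F) = 11*(2*F) = 22*F)
V(9)*(v((-1 - 4)*(6 + 5), 1)*(-5 + 3) - Z(-3)) = (22*9)*(((-1 - 4)*(6 + 5))*(-5 + 3) - 1*(-1/12)) = 198*(-5*11*(-2) + 1/12) = 198*(-55*(-2) + 1/12) = 198*(110 + 1/12) = 198*(1321/12) = 43593/2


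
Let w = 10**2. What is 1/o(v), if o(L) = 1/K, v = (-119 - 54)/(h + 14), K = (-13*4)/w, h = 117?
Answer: -13/25 ≈ -0.52000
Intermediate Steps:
w = 100
K = -13/25 (K = -13*4/100 = -52*1/100 = -13/25 ≈ -0.52000)
v = -173/131 (v = (-119 - 54)/(117 + 14) = -173/131 ≈ -1.3206)
o(L) = -25/13 (o(L) = 1/(-13/25) = -25/13)
1/o(v) = 1/(-25/13) = -13/25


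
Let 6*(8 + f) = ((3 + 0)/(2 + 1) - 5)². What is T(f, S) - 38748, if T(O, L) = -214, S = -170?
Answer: -38962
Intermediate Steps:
f = -16/3 (f = -8 + ((3 + 0)/(2 + 1) - 5)²/6 = -8 + (3/3 - 5)²/6 = -8 + (3*(⅓) - 5)²/6 = -8 + (1 - 5)²/6 = -8 + (⅙)*(-4)² = -8 + (⅙)*16 = -8 + 8/3 = -16/3 ≈ -5.3333)
T(f, S) - 38748 = -214 - 38748 = -38962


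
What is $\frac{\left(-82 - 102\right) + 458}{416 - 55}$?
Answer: $\frac{274}{361} \approx 0.759$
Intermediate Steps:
$\frac{\left(-82 - 102\right) + 458}{416 - 55} = \frac{\left(-82 - 102\right) + 458}{361} = \left(-184 + 458\right) \frac{1}{361} = 274 \cdot \frac{1}{361} = \frac{274}{361}$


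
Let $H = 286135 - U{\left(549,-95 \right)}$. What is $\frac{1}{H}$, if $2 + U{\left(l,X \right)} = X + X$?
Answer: $\frac{1}{286327} \approx 3.4925 \cdot 10^{-6}$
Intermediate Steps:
$U{\left(l,X \right)} = -2 + 2 X$ ($U{\left(l,X \right)} = -2 + \left(X + X\right) = -2 + 2 X$)
$H = 286327$ ($H = 286135 - \left(-2 + 2 \left(-95\right)\right) = 286135 - \left(-2 - 190\right) = 286135 - -192 = 286135 + 192 = 286327$)
$\frac{1}{H} = \frac{1}{286327}$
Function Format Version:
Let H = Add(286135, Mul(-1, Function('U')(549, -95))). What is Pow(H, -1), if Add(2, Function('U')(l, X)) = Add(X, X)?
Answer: Rational(1, 286327) ≈ 3.4925e-6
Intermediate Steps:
Function('U')(l, X) = Add(-2, Mul(2, X)) (Function('U')(l, X) = Add(-2, Add(X, X)) = Add(-2, Mul(2, X)))
H = 286327 (H = Add(286135, Mul(-1, Add(-2, Mul(2, -95)))) = Add(286135, Mul(-1, Add(-2, -190))) = Add(286135, Mul(-1, -192)) = Add(286135, 192) = 286327)
Pow(H, -1) = Pow(286327, -1) = Rational(1, 286327)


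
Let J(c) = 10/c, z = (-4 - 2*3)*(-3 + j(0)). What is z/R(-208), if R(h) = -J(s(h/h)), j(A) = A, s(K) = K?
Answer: -3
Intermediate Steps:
z = 30 (z = (-4 - 2*3)*(-3 + 0) = (-4 - 6)*(-3) = -10*(-3) = 30)
R(h) = -10 (R(h) = -10/(h/h) = -10/1 = -10)
z/R(-208) = 30/(-10) = 30*(-⅒) = -3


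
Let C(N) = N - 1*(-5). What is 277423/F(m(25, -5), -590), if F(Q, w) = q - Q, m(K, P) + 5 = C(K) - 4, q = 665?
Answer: 277423/644 ≈ 430.78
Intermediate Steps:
C(N) = 5 + N (C(N) = N + 5 = 5 + N)
m(K, P) = -4 + K (m(K, P) = -5 + ((5 + K) - 4) = -5 + (1 + K) = -4 + K)
F(Q, w) = 665 - Q
277423/F(m(25, -5), -590) = 277423/(665 - (-4 + 25)) = 277423/(665 - 1*21) = 277423/(665 - 21) = 277423/644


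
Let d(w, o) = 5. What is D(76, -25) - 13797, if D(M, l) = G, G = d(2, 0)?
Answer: -13792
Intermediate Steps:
G = 5
D(M, l) = 5
D(76, -25) - 13797 = 5 - 13797 = -13792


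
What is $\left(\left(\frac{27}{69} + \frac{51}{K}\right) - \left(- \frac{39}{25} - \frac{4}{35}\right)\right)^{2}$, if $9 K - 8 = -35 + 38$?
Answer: $\frac{3759445667041}{1960275625} \approx 1917.8$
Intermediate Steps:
$K = \frac{11}{9}$ ($K = \frac{8}{9} + \frac{-35 + 38}{9} = \frac{8}{9} + \frac{1}{9} \cdot 3 = \frac{8}{9} + \frac{1}{3} = \frac{11}{9} \approx 1.2222$)
$\left(\left(\frac{27}{69} + \frac{51}{K}\right) - \left(- \frac{39}{25} - \frac{4}{35}\right)\right)^{2} = \left(\left(\frac{27}{69} + \frac{51}{\frac{11}{9}}\right) - \left(- \frac{39}{25} - \frac{4}{35}\right)\right)^{2} = \left(\left(27 \cdot \frac{1}{69} + 51 \cdot \frac{9}{11}\right) - - \frac{293}{175}\right)^{2} = \left(\left(\frac{9}{23} + \frac{459}{11}\right) + \left(\frac{39}{25} + \frac{4}{35}\right)\right)^{2} = \left(\frac{10656}{253} + \frac{293}{175}\right)^{2} = \left(\frac{1938929}{44275}\right)^{2} = \frac{3759445667041}{1960275625}$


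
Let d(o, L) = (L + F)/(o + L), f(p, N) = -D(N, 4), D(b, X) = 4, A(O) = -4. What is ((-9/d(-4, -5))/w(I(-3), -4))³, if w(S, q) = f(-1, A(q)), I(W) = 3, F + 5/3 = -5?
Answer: 14348907/2744000 ≈ 5.2292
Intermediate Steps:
F = -20/3 (F = -5/3 - 5 = -20/3 ≈ -6.6667)
f(p, N) = -4 (f(p, N) = -1*4 = -4)
d(o, L) = (-20/3 + L)/(L + o) (d(o, L) = (L - 20/3)/(o + L) = (-20/3 + L)/(L + o))
w(S, q) = -4
((-9/d(-4, -5))/w(I(-3), -4))³ = (-9*(-5 - 4)/(-20/3 - 5)/(-4))³ = (-9/(-35/3/(-9))*(-¼))³ = (-9/((-⅑*(-35/3)))*(-¼))³ = (-9/35/27*(-¼))³ = (-9*27/35*(-¼))³ = (-243/35*(-¼))³ = (243/140)³ = 14348907/2744000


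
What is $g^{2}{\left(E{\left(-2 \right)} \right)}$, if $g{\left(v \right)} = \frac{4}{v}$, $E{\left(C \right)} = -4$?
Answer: $1$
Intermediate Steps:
$g^{2}{\left(E{\left(-2 \right)} \right)} = \left(\frac{4}{-4}\right)^{2} = \left(4 \left(- \frac{1}{4}\right)\right)^{2} = \left(-1\right)^{2} = 1$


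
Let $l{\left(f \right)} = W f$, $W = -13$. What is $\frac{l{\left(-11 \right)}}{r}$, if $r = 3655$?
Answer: $\frac{143}{3655} \approx 0.039124$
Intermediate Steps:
$l{\left(f \right)} = - 13 f$
$\frac{l{\left(-11 \right)}}{r} = \frac{\left(-13\right) \left(-11\right)}{3655} = 143 \cdot \frac{1}{3655} = \frac{143}{3655}$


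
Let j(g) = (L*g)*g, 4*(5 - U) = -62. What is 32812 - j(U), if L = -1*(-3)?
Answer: 126205/4 ≈ 31551.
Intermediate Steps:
U = 41/2 (U = 5 - ¼*(-62) = 5 + 31/2 = 41/2 ≈ 20.500)
L = 3
j(g) = 3*g² (j(g) = (3*g)*g = 3*g²)
32812 - j(U) = 32812 - 3*(41/2)² = 32812 - 3*1681/4 = 32812 - 1*5043/4 = 32812 - 5043/4 = 126205/4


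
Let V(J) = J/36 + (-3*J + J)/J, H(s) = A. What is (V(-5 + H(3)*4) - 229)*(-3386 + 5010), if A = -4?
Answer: -1128274/3 ≈ -3.7609e+5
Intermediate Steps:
H(s) = -4
V(J) = -2 + J/36 (V(J) = J*(1/36) + (-2*J)/J = J/36 - 2 = -2 + J/36)
(V(-5 + H(3)*4) - 229)*(-3386 + 5010) = ((-2 + (-5 - 4*4)/36) - 229)*(-3386 + 5010) = ((-2 + (-5 - 16)/36) - 229)*1624 = ((-2 + (1/36)*(-21)) - 229)*1624 = ((-2 - 7/12) - 229)*1624 = (-31/12 - 229)*1624 = -2779/12*1624 = -1128274/3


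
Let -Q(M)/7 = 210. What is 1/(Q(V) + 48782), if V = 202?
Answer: 1/47312 ≈ 2.1136e-5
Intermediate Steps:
Q(M) = -1470 (Q(M) = -7*210 = -1470)
1/(Q(V) + 48782) = 1/(-1470 + 48782) = 1/47312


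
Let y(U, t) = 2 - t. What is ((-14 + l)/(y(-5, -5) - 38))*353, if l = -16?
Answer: 10590/31 ≈ 341.61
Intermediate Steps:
((-14 + l)/(y(-5, -5) - 38))*353 = ((-14 - 16)/((2 - 1*(-5)) - 38))*353 = -30/((2 + 5) - 38)*353 = -30/(7 - 38)*353 = -30/(-31)*353 = -30*(-1/31)*353 = (30/31)*353 = 10590/31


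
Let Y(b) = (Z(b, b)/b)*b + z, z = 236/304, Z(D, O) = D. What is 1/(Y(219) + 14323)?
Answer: 76/1105251 ≈ 6.8763e-5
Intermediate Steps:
z = 59/76 (z = 236*(1/304) = 59/76 ≈ 0.77632)
Y(b) = 59/76 + b (Y(b) = (b/b)*b + 59/76 = 1*b + 59/76 = b + 59/76 = 59/76 + b)
1/(Y(219) + 14323) = 1/((59/76 + 219) + 14323) = 1/(16703/76 + 14323) = 1/(1105251/76) = 76/1105251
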